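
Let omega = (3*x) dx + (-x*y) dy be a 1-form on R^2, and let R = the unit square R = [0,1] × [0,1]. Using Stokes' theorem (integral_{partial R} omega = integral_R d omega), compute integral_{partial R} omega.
integral_(partial R) omega = -1/2

Stokes: integral_partial_R omega = integral_R d omega with d omega = (∂Q/∂x - ∂P/∂y) dx ∧ dy.
  ∂Q/∂x = -y
  ∂P/∂y = 0
  integrand = ∂Q/∂x - ∂P/∂y = -y.
Integrating over R: integral_0^1 integral_0^1 (-y) dx dy = -1/2.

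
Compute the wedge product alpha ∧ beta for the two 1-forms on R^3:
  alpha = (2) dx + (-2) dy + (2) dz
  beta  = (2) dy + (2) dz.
alpha ∧ beta = (4) dx ∧ dy + (4) dx ∧ dz + (-8) dy ∧ dz

Distribute the wedge, using dx_i ∧ dx_j = -dx_j ∧ dx_i and dx_i ∧ dx_i = 0. For each pair (i, j) with i < j, the coefficient of dx_i ∧ dx_j in alpha ∧ beta is (alpha_i * beta_j - alpha_j * beta_i). Collecting: alpha ∧ beta = (4) dx ∧ dy + (4) dx ∧ dz + (-8) dy ∧ dz.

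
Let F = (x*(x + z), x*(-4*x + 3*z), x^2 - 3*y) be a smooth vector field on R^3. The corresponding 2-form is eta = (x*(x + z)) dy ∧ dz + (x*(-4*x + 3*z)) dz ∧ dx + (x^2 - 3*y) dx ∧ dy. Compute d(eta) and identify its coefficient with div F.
d(eta) = (2*x + z) dx ∧ dy ∧ dz; div F = 2*x + z

For a 2-form in R^3 of the form above, applying d gives a 3-form with coefficient ∂P/∂x + ∂Q/∂y + ∂R/∂z:
  ∂P/∂x = 2*x + z
  ∂Q/∂y = 0
  ∂R/∂z = 0
Sum = 2*x + z, which is exactly div F.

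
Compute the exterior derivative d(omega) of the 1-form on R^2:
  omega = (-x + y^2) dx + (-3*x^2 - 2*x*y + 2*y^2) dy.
d(omega) = (-6*x - 4*y) dx ∧ dy

For a 1-form omega = sum_i f_i dx_i, the exterior derivative is
  d(omega) = sum_{i < j} (∂f_j/∂x_i - ∂f_i/∂x_j) dx_i ∧ dx_j.
  coefficient of dx ∧ dy: ∂f_2/∂x - ∂f_1/∂y = ∂(-3*x^2 - 2*x*y + 2*y^2)/∂x - ∂(-x + y^2)/∂y = -6*x - 4*y
Assembling: d(omega) = (-6*x - 4*y) dx ∧ dy.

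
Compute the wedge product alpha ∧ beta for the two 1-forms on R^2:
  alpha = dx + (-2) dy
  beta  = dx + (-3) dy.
alpha ∧ beta = (-1) dx ∧ dy

Distribute the wedge, using dx_i ∧ dx_j = -dx_j ∧ dx_i and dx_i ∧ dx_i = 0. For each pair (i, j) with i < j, the coefficient of dx_i ∧ dx_j in alpha ∧ beta is (alpha_i * beta_j - alpha_j * beta_i). Collecting: alpha ∧ beta = (-1) dx ∧ dy.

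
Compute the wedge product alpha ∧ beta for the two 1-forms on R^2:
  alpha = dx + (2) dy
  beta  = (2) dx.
alpha ∧ beta = (-4) dx ∧ dy

Distribute the wedge, using dx_i ∧ dx_j = -dx_j ∧ dx_i and dx_i ∧ dx_i = 0. For each pair (i, j) with i < j, the coefficient of dx_i ∧ dx_j in alpha ∧ beta is (alpha_i * beta_j - alpha_j * beta_i). Collecting: alpha ∧ beta = (-4) dx ∧ dy.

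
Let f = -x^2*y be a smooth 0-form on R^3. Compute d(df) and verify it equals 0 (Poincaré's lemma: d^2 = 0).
d(df) = 0

Step 1: df = sum_i (∂f/∂x_i) dx_i = (-2*x*y) dx + (-x^2) dy + (0) dz.
Step 2: Apply d again. Using the 1-form formula, the coefficient of dx ∧ dy in d(df) is ∂^2 f/∂x ∂y - ∂^2 f/∂y ∂x = (-2*x) - (-2*x) = 0 (equality of mixed partials for smooth f).
Similarly for dx ∧ dz and dy ∧ dz — all coefficients vanish. So d(df) = 0.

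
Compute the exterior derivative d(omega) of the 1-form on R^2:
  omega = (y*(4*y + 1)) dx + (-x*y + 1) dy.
d(omega) = (-9*y - 1) dx ∧ dy

For a 1-form omega = sum_i f_i dx_i, the exterior derivative is
  d(omega) = sum_{i < j} (∂f_j/∂x_i - ∂f_i/∂x_j) dx_i ∧ dx_j.
  coefficient of dx ∧ dy: ∂f_2/∂x - ∂f_1/∂y = ∂(-x*y + 1)/∂x - ∂(y*(4*y + 1))/∂y = -9*y - 1
Assembling: d(omega) = (-9*y - 1) dx ∧ dy.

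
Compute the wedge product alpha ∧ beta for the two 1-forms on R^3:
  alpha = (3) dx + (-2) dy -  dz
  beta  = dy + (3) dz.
alpha ∧ beta = (3) dx ∧ dy + (9) dx ∧ dz + (-5) dy ∧ dz

Distribute the wedge, using dx_i ∧ dx_j = -dx_j ∧ dx_i and dx_i ∧ dx_i = 0. For each pair (i, j) with i < j, the coefficient of dx_i ∧ dx_j in alpha ∧ beta is (alpha_i * beta_j - alpha_j * beta_i). Collecting: alpha ∧ beta = (3) dx ∧ dy + (9) dx ∧ dz + (-5) dy ∧ dz.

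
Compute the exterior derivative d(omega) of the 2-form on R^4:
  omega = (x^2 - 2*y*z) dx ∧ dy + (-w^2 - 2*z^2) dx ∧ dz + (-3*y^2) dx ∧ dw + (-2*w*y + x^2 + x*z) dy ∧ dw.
d(omega) = (-2*y) dx ∧ dy ∧ dz + (-2*w) dx ∧ dz ∧ dw + (2*x + 6*y + z) dx ∧ dy ∧ dw + (-x) dy ∧ dz ∧ dw

For a 2-form omega = sum_{i<j} g_{ij} dx_i ∧ dx_j, the exterior derivative is
  d(omega) = sum_{i<j} d(g_{ij}) ∧ dx_i ∧ dx_j = sum_{i<j, k} (∂g_{ij}/∂x_k) dx_k ∧ dx_i ∧ dx_j.
Expand each term, using dx_k ∧ dx_i ∧ dx_j = sgn(permutation) dx_{(a)} ∧ dx_{(b)} ∧ dx_{(c)} with (a < b < c) sorted:
  d(x^2 - 2*y*z) includes (∂/∂z)(x^2 - 2*y*z) dz = (-2*y) dz, which multiplied by dx ∧ dy gives (-2*y) dx ∧ dy ∧ dz
  d(-w^2 - 2*z^2) includes (∂/∂w)(-w^2 - 2*z^2) dw = (-2*w) dw, which multiplied by dx ∧ dz gives (-2*w) dx ∧ dz ∧ dw
  d(-3*y^2) includes (∂/∂y)(-3*y^2) dy = (-6*y) dy, which multiplied by dx ∧ dw gives (6*y) dx ∧ dy ∧ dw
  d(-2*w*y + x^2 + x*z) includes (∂/∂x)(-2*w*y + x^2 + x*z) dx = (2*x + z) dx, which multiplied by dy ∧ dw gives (2*x + z) dx ∧ dy ∧ dw
  d(-2*w*y + x^2 + x*z) includes (∂/∂z)(-2*w*y + x^2 + x*z) dz = (x) dz, which multiplied by dy ∧ dw gives (-x) dy ∧ dz ∧ dw
Collecting like 3-forms: d(omega) = (-2*y) dx ∧ dy ∧ dz + (-2*w) dx ∧ dz ∧ dw + (2*x + 6*y + z) dx ∧ dy ∧ dw + (-x) dy ∧ dz ∧ dw.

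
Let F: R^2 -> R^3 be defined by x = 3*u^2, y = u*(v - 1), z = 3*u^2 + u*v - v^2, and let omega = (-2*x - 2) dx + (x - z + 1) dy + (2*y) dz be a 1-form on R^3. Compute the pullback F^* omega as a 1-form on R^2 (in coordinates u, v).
F^* omega = (-36*u^3 + 12*u^2*v - 12*u^2 + u*v^2 - u*v - 12*u + v^3 - v^2 + v - 1) du + (u*(u*v - 2*u - 3*v^2 + 4*v + 1)) dv

Using F^*(f dg) = (f ∘ F) d(g ∘ F), substitute each coordinate x_i by F_i(u, v) in f_i, and replace dx_i by d F_i = (∂F_i/∂u) du + (∂F_i/∂v) dv.
  For the x component: f_1(F) = -6*u^2 - 2; d F_1 = (6*u) du + (0) dv
  For the y component: f_2(F) = -u*v + v^2 + 1; d F_2 = (v - 1) du + (u) dv
  For the z component: f_3(F) = 2*u*(v - 1); d F_3 = (6*u + v) du + (u - 2*v) dv
Combining and collecting du, dv coefficients:
  coeff of du: -36*u^3 + 12*u^2*v - 12*u^2 + u*v^2 - u*v - 12*u + v^3 - v^2 + v - 1
  coeff of dv: u*(u*v - 2*u - 3*v^2 + 4*v + 1)
F^* omega = (-36*u^3 + 12*u^2*v - 12*u^2 + u*v^2 - u*v - 12*u + v^3 - v^2 + v - 1) du + (u*(u*v - 2*u - 3*v^2 + 4*v + 1)) dv.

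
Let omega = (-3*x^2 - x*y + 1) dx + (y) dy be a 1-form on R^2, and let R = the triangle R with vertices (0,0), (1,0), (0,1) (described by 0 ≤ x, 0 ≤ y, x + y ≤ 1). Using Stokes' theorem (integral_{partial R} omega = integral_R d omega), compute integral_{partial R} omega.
integral_(partial R) omega = 1/6

Stokes: integral_partial_R omega = integral_R d omega with d omega = (∂Q/∂x - ∂P/∂y) dx ∧ dy.
  ∂Q/∂x = 0
  ∂P/∂y = -x
  integrand = ∂Q/∂x - ∂P/∂y = x.
Integrating over R: integral_0^1 integral_0^{1-x} (x) dy dx = 1/6.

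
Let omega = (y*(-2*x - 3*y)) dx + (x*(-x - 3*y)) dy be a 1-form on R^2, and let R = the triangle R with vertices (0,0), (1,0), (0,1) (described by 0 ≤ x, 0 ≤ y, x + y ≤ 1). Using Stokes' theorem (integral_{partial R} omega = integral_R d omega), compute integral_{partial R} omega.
integral_(partial R) omega = 1/2

Stokes: integral_partial_R omega = integral_R d omega with d omega = (∂Q/∂x - ∂P/∂y) dx ∧ dy.
  ∂Q/∂x = -2*x - 3*y
  ∂P/∂y = -2*x - 6*y
  integrand = ∂Q/∂x - ∂P/∂y = 3*y.
Integrating over R: integral_0^1 integral_0^{1-x} (3*y) dy dx = 1/2.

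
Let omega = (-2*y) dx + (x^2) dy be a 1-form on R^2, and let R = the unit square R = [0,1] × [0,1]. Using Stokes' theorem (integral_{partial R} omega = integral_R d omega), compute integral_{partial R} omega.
integral_(partial R) omega = 3

Stokes: integral_partial_R omega = integral_R d omega with d omega = (∂Q/∂x - ∂P/∂y) dx ∧ dy.
  ∂Q/∂x = 2*x
  ∂P/∂y = -2
  integrand = ∂Q/∂x - ∂P/∂y = 2*x + 2.
Integrating over R: integral_0^1 integral_0^1 (2*x + 2) dx dy = 3.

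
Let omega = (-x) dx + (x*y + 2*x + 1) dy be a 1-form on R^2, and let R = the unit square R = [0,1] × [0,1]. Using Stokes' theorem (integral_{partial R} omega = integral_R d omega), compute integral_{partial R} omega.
integral_(partial R) omega = 5/2

Stokes: integral_partial_R omega = integral_R d omega with d omega = (∂Q/∂x - ∂P/∂y) dx ∧ dy.
  ∂Q/∂x = y + 2
  ∂P/∂y = 0
  integrand = ∂Q/∂x - ∂P/∂y = y + 2.
Integrating over R: integral_0^1 integral_0^1 (y + 2) dx dy = 5/2.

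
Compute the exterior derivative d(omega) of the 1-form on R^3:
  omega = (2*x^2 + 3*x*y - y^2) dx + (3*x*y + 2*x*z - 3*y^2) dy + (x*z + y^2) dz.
d(omega) = (-3*x + 5*y + 2*z) dx ∧ dy + (z) dx ∧ dz + (-2*x + 2*y) dy ∧ dz

For a 1-form omega = sum_i f_i dx_i, the exterior derivative is
  d(omega) = sum_{i < j} (∂f_j/∂x_i - ∂f_i/∂x_j) dx_i ∧ dx_j.
  coefficient of dx ∧ dy: ∂f_2/∂x - ∂f_1/∂y = ∂(3*x*y + 2*x*z - 3*y^2)/∂x - ∂(2*x^2 + 3*x*y - y^2)/∂y = -3*x + 5*y + 2*z
  coefficient of dx ∧ dz: ∂f_3/∂x - ∂f_1/∂z = ∂(x*z + y^2)/∂x - ∂(2*x^2 + 3*x*y - y^2)/∂z = z
  coefficient of dy ∧ dz: ∂f_3/∂y - ∂f_2/∂z = ∂(x*z + y^2)/∂y - ∂(3*x*y + 2*x*z - 3*y^2)/∂z = -2*x + 2*y
Assembling: d(omega) = (-3*x + 5*y + 2*z) dx ∧ dy + (z) dx ∧ dz + (-2*x + 2*y) dy ∧ dz.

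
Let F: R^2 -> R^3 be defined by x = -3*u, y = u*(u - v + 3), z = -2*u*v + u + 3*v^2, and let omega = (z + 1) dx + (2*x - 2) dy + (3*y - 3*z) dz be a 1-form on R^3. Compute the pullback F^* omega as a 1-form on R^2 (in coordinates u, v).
F^* omega = (-6*u^2*v - 9*u^2 - 6*u*v^2 + 3*u*v - 19*u + 18*v^3 - 18*v^2 + 2*v - 9) du + (-6*u^3 + 12*u^2*v - 6*u^2 + 36*u*v^2 + 36*u*v + 2*u - 54*v^3) dv

Using F^*(f dg) = (f ∘ F) d(g ∘ F), substitute each coordinate x_i by F_i(u, v) in f_i, and replace dx_i by d F_i = (∂F_i/∂u) du + (∂F_i/∂v) dv.
  For the x component: f_1(F) = -2*u*v + u + 3*v^2 + 1; d F_1 = (-3) du + (0) dv
  For the y component: f_2(F) = -6*u - 2; d F_2 = (2*u - v + 3) du + (-u) dv
  For the z component: f_3(F) = 3*u^2 + 3*u*v + 6*u - 9*v^2; d F_3 = (1 - 2*v) du + (-2*u + 6*v) dv
Combining and collecting du, dv coefficients:
  coeff of du: -6*u^2*v - 9*u^2 - 6*u*v^2 + 3*u*v - 19*u + 18*v^3 - 18*v^2 + 2*v - 9
  coeff of dv: -6*u^3 + 12*u^2*v - 6*u^2 + 36*u*v^2 + 36*u*v + 2*u - 54*v^3
F^* omega = (-6*u^2*v - 9*u^2 - 6*u*v^2 + 3*u*v - 19*u + 18*v^3 - 18*v^2 + 2*v - 9) du + (-6*u^3 + 12*u^2*v - 6*u^2 + 36*u*v^2 + 36*u*v + 2*u - 54*v^3) dv.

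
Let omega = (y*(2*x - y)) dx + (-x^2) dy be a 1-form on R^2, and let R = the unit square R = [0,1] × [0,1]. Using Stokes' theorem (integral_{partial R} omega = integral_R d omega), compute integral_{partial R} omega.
integral_(partial R) omega = -1

Stokes: integral_partial_R omega = integral_R d omega with d omega = (∂Q/∂x - ∂P/∂y) dx ∧ dy.
  ∂Q/∂x = -2*x
  ∂P/∂y = 2*x - 2*y
  integrand = ∂Q/∂x - ∂P/∂y = -4*x + 2*y.
Integrating over R: integral_0^1 integral_0^1 (-4*x + 2*y) dx dy = -1.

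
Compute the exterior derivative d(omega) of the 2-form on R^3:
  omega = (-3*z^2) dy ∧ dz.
d(omega) = 0

For a 2-form omega = sum_{i<j} g_{ij} dx_i ∧ dx_j, the exterior derivative is
  d(omega) = sum_{i<j} d(g_{ij}) ∧ dx_i ∧ dx_j = sum_{i<j, k} (∂g_{ij}/∂x_k) dx_k ∧ dx_i ∧ dx_j.
Expand each term, using dx_k ∧ dx_i ∧ dx_j = sgn(permutation) dx_{(a)} ∧ dx_{(b)} ∧ dx_{(c)} with (a < b < c) sorted:

Collecting like 3-forms: d(omega) = 0.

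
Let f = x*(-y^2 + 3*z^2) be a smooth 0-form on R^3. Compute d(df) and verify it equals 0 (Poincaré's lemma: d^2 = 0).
d(df) = 0

Step 1: df = sum_i (∂f/∂x_i) dx_i = (-y^2 + 3*z^2) dx + (-2*x*y) dy + (6*x*z) dz.
Step 2: Apply d again. Using the 1-form formula, the coefficient of dx ∧ dy in d(df) is ∂^2 f/∂x ∂y - ∂^2 f/∂y ∂x = (-2*y) - (-2*y) = 0 (equality of mixed partials for smooth f).
Similarly for dx ∧ dz and dy ∧ dz — all coefficients vanish. So d(df) = 0.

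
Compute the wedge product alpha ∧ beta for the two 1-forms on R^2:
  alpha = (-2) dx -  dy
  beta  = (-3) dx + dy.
alpha ∧ beta = (-5) dx ∧ dy

Distribute the wedge, using dx_i ∧ dx_j = -dx_j ∧ dx_i and dx_i ∧ dx_i = 0. For each pair (i, j) with i < j, the coefficient of dx_i ∧ dx_j in alpha ∧ beta is (alpha_i * beta_j - alpha_j * beta_i). Collecting: alpha ∧ beta = (-5) dx ∧ dy.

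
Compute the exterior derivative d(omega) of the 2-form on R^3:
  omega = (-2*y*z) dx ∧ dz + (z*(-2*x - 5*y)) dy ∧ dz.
d(omega) = 0

For a 2-form omega = sum_{i<j} g_{ij} dx_i ∧ dx_j, the exterior derivative is
  d(omega) = sum_{i<j} d(g_{ij}) ∧ dx_i ∧ dx_j = sum_{i<j, k} (∂g_{ij}/∂x_k) dx_k ∧ dx_i ∧ dx_j.
Expand each term, using dx_k ∧ dx_i ∧ dx_j = sgn(permutation) dx_{(a)} ∧ dx_{(b)} ∧ dx_{(c)} with (a < b < c) sorted:
  d(-2*y*z) includes (∂/∂y)(-2*y*z) dy = (-2*z) dy, which multiplied by dx ∧ dz gives (2*z) dx ∧ dy ∧ dz
  d(z*(-2*x - 5*y)) includes (∂/∂x)(z*(-2*x - 5*y)) dx = (-2*z) dx, which multiplied by dy ∧ dz gives (-2*z) dx ∧ dy ∧ dz
Collecting like 3-forms: d(omega) = 0.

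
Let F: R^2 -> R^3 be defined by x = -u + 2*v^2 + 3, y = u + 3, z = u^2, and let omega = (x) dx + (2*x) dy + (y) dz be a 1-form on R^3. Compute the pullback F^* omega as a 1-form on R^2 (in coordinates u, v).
F^* omega = (2*u^2 + 5*u + 2*v^2 + 3) du + (4*v*(-u + 2*v^2 + 3)) dv

Using F^*(f dg) = (f ∘ F) d(g ∘ F), substitute each coordinate x_i by F_i(u, v) in f_i, and replace dx_i by d F_i = (∂F_i/∂u) du + (∂F_i/∂v) dv.
  For the x component: f_1(F) = -u + 2*v^2 + 3; d F_1 = (-1) du + (4*v) dv
  For the y component: f_2(F) = -2*u + 4*v^2 + 6; d F_2 = (1) du + (0) dv
  For the z component: f_3(F) = u + 3; d F_3 = (2*u) du + (0) dv
Combining and collecting du, dv coefficients:
  coeff of du: 2*u^2 + 5*u + 2*v^2 + 3
  coeff of dv: 4*v*(-u + 2*v^2 + 3)
F^* omega = (2*u^2 + 5*u + 2*v^2 + 3) du + (4*v*(-u + 2*v^2 + 3)) dv.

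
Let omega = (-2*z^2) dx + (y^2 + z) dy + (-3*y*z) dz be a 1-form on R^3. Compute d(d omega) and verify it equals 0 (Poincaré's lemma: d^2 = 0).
d(d omega) = 0

Step 1: d omega = sum_{i<j} (∂f_j/∂x_i - ∂f_i/∂x_j) dx_i ∧ dx_j:
  coeff of dx ∧ dy: 0
  coeff of dx ∧ dz: 4*z
  coeff of dy ∧ dz: -3*z - 1
Step 2: Apply d again to each 2-form coefficient. The only possible 3-form in R^3 is dx ∧ dy ∧ dz, with coefficient
  ∂(coeff of dy∧dz)/∂x - ∂(coeff of dx∧dz)/∂y + ∂(coeff of dx∧dy)/∂z
  = ∂/∂x (-3*z - 1) - ∂/∂y (4*z) + ∂/∂z (0).
Each of these terms simplifies to sums of mixed partials that cancel in pairs. The result is 0 (by equality of mixed partials for smooth functions — Schwarz / Clairaut).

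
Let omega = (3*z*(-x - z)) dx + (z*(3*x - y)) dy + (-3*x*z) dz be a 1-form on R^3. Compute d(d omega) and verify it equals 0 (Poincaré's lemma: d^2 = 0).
d(d omega) = 0

Step 1: d omega = sum_{i<j} (∂f_j/∂x_i - ∂f_i/∂x_j) dx_i ∧ dx_j:
  coeff of dx ∧ dy: 3*z
  coeff of dx ∧ dz: 3*x + 3*z
  coeff of dy ∧ dz: -3*x + y
Step 2: Apply d again to each 2-form coefficient. The only possible 3-form in R^3 is dx ∧ dy ∧ dz, with coefficient
  ∂(coeff of dy∧dz)/∂x - ∂(coeff of dx∧dz)/∂y + ∂(coeff of dx∧dy)/∂z
  = ∂/∂x (-3*x + y) - ∂/∂y (3*x + 3*z) + ∂/∂z (3*z).
Each of these terms simplifies to sums of mixed partials that cancel in pairs. The result is 0 (by equality of mixed partials for smooth functions — Schwarz / Clairaut).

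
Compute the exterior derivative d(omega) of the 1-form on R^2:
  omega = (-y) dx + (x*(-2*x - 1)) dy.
d(omega) = (-4*x) dx ∧ dy

For a 1-form omega = sum_i f_i dx_i, the exterior derivative is
  d(omega) = sum_{i < j} (∂f_j/∂x_i - ∂f_i/∂x_j) dx_i ∧ dx_j.
  coefficient of dx ∧ dy: ∂f_2/∂x - ∂f_1/∂y = ∂(x*(-2*x - 1))/∂x - ∂(-y)/∂y = -4*x
Assembling: d(omega) = (-4*x) dx ∧ dy.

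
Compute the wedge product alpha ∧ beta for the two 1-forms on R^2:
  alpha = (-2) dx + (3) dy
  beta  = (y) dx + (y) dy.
alpha ∧ beta = (-5*y) dx ∧ dy

Distribute the wedge, using dx_i ∧ dx_j = -dx_j ∧ dx_i and dx_i ∧ dx_i = 0. For each pair (i, j) with i < j, the coefficient of dx_i ∧ dx_j in alpha ∧ beta is (alpha_i * beta_j - alpha_j * beta_i). Collecting: alpha ∧ beta = (-5*y) dx ∧ dy.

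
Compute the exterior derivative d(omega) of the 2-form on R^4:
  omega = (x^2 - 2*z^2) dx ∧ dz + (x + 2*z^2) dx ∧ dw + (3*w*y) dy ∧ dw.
d(omega) = (-4*z) dx ∧ dz ∧ dw

For a 2-form omega = sum_{i<j} g_{ij} dx_i ∧ dx_j, the exterior derivative is
  d(omega) = sum_{i<j} d(g_{ij}) ∧ dx_i ∧ dx_j = sum_{i<j, k} (∂g_{ij}/∂x_k) dx_k ∧ dx_i ∧ dx_j.
Expand each term, using dx_k ∧ dx_i ∧ dx_j = sgn(permutation) dx_{(a)} ∧ dx_{(b)} ∧ dx_{(c)} with (a < b < c) sorted:
  d(x + 2*z^2) includes (∂/∂z)(x + 2*z^2) dz = (4*z) dz, which multiplied by dx ∧ dw gives (-4*z) dx ∧ dz ∧ dw
Collecting like 3-forms: d(omega) = (-4*z) dx ∧ dz ∧ dw.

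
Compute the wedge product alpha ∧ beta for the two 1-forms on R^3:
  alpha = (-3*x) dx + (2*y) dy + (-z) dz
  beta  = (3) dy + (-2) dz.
alpha ∧ beta = (-9*x) dx ∧ dy + (6*x) dx ∧ dz + (-4*y + 3*z) dy ∧ dz

Distribute the wedge, using dx_i ∧ dx_j = -dx_j ∧ dx_i and dx_i ∧ dx_i = 0. For each pair (i, j) with i < j, the coefficient of dx_i ∧ dx_j in alpha ∧ beta is (alpha_i * beta_j - alpha_j * beta_i). Collecting: alpha ∧ beta = (-9*x) dx ∧ dy + (6*x) dx ∧ dz + (-4*y + 3*z) dy ∧ dz.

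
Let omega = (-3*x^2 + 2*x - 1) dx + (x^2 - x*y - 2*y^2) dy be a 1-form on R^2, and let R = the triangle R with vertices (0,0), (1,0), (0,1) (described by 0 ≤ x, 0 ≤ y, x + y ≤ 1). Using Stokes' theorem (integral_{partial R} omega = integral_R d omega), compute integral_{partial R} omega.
integral_(partial R) omega = 1/6

Stokes: integral_partial_R omega = integral_R d omega with d omega = (∂Q/∂x - ∂P/∂y) dx ∧ dy.
  ∂Q/∂x = 2*x - y
  ∂P/∂y = 0
  integrand = ∂Q/∂x - ∂P/∂y = 2*x - y.
Integrating over R: integral_0^1 integral_0^{1-x} (2*x - y) dy dx = 1/6.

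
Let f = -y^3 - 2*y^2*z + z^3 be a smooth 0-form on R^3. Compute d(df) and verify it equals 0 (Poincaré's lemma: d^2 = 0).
d(df) = 0

Step 1: df = sum_i (∂f/∂x_i) dx_i = (0) dx + (y*(-3*y - 4*z)) dy + (-2*y^2 + 3*z^2) dz.
Step 2: Apply d again. Using the 1-form formula, the coefficient of dx ∧ dy in d(df) is ∂^2 f/∂x ∂y - ∂^2 f/∂y ∂x = (0) - (0) = 0 (equality of mixed partials for smooth f).
Similarly for dx ∧ dz and dy ∧ dz — all coefficients vanish. So d(df) = 0.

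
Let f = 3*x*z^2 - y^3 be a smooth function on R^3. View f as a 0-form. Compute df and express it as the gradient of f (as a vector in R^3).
df = (3*z^2) dx + (-3*y^2) dy + (6*x*z) dz; grad f = (3*z^2, -3*y^2, 6*x*z)

For a 0-form f, d f = (∂f/∂x) dx + (∂f/∂y) dy + (∂f/∂z) dz. The components of the vector representation are exactly the entries of grad f in Cartesian coordinates:
  ∂f/∂x = 3*z^2
  ∂f/∂y = -3*y^2
  ∂f/∂z = 6*x*z.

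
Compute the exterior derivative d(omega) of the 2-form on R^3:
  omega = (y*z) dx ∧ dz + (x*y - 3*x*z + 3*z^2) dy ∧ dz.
d(omega) = (y - 4*z) dx ∧ dy ∧ dz

For a 2-form omega = sum_{i<j} g_{ij} dx_i ∧ dx_j, the exterior derivative is
  d(omega) = sum_{i<j} d(g_{ij}) ∧ dx_i ∧ dx_j = sum_{i<j, k} (∂g_{ij}/∂x_k) dx_k ∧ dx_i ∧ dx_j.
Expand each term, using dx_k ∧ dx_i ∧ dx_j = sgn(permutation) dx_{(a)} ∧ dx_{(b)} ∧ dx_{(c)} with (a < b < c) sorted:
  d(y*z) includes (∂/∂y)(y*z) dy = (z) dy, which multiplied by dx ∧ dz gives (-z) dx ∧ dy ∧ dz
  d(x*y - 3*x*z + 3*z^2) includes (∂/∂x)(x*y - 3*x*z + 3*z^2) dx = (y - 3*z) dx, which multiplied by dy ∧ dz gives (y - 3*z) dx ∧ dy ∧ dz
Collecting like 3-forms: d(omega) = (y - 4*z) dx ∧ dy ∧ dz.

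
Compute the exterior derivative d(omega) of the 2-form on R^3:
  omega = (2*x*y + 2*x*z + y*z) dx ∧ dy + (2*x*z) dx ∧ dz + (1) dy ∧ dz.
d(omega) = (2*x + y) dx ∧ dy ∧ dz

For a 2-form omega = sum_{i<j} g_{ij} dx_i ∧ dx_j, the exterior derivative is
  d(omega) = sum_{i<j} d(g_{ij}) ∧ dx_i ∧ dx_j = sum_{i<j, k} (∂g_{ij}/∂x_k) dx_k ∧ dx_i ∧ dx_j.
Expand each term, using dx_k ∧ dx_i ∧ dx_j = sgn(permutation) dx_{(a)} ∧ dx_{(b)} ∧ dx_{(c)} with (a < b < c) sorted:
  d(2*x*y + 2*x*z + y*z) includes (∂/∂z)(2*x*y + 2*x*z + y*z) dz = (2*x + y) dz, which multiplied by dx ∧ dy gives (2*x + y) dx ∧ dy ∧ dz
Collecting like 3-forms: d(omega) = (2*x + y) dx ∧ dy ∧ dz.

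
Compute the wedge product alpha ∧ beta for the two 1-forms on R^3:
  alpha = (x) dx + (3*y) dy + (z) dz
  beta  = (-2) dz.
alpha ∧ beta = (-2*x) dx ∧ dz + (-6*y) dy ∧ dz

Distribute the wedge, using dx_i ∧ dx_j = -dx_j ∧ dx_i and dx_i ∧ dx_i = 0. For each pair (i, j) with i < j, the coefficient of dx_i ∧ dx_j in alpha ∧ beta is (alpha_i * beta_j - alpha_j * beta_i). Collecting: alpha ∧ beta = (-2*x) dx ∧ dz + (-6*y) dy ∧ dz.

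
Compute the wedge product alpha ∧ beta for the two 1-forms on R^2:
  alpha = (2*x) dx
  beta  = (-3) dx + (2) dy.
alpha ∧ beta = (4*x) dx ∧ dy

Distribute the wedge, using dx_i ∧ dx_j = -dx_j ∧ dx_i and dx_i ∧ dx_i = 0. For each pair (i, j) with i < j, the coefficient of dx_i ∧ dx_j in alpha ∧ beta is (alpha_i * beta_j - alpha_j * beta_i). Collecting: alpha ∧ beta = (4*x) dx ∧ dy.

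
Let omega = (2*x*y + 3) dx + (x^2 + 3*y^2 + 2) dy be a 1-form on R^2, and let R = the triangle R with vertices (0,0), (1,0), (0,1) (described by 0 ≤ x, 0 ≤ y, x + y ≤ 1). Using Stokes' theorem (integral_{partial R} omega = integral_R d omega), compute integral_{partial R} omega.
integral_(partial R) omega = 0

Stokes: integral_partial_R omega = integral_R d omega with d omega = (∂Q/∂x - ∂P/∂y) dx ∧ dy.
  ∂Q/∂x = 2*x
  ∂P/∂y = 2*x
  integrand = ∂Q/∂x - ∂P/∂y = 0.
Integrating over R: integral_0^1 integral_0^{1-x} (0) dy dx = 0.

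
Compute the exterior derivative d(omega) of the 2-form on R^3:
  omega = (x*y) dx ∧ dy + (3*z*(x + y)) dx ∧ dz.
d(omega) = (-3*z) dx ∧ dy ∧ dz

For a 2-form omega = sum_{i<j} g_{ij} dx_i ∧ dx_j, the exterior derivative is
  d(omega) = sum_{i<j} d(g_{ij}) ∧ dx_i ∧ dx_j = sum_{i<j, k} (∂g_{ij}/∂x_k) dx_k ∧ dx_i ∧ dx_j.
Expand each term, using dx_k ∧ dx_i ∧ dx_j = sgn(permutation) dx_{(a)} ∧ dx_{(b)} ∧ dx_{(c)} with (a < b < c) sorted:
  d(3*z*(x + y)) includes (∂/∂y)(3*z*(x + y)) dy = (3*z) dy, which multiplied by dx ∧ dz gives (-3*z) dx ∧ dy ∧ dz
Collecting like 3-forms: d(omega) = (-3*z) dx ∧ dy ∧ dz.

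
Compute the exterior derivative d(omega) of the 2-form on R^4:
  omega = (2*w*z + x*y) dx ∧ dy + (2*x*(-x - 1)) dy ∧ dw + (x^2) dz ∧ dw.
d(omega) = (2*w) dx ∧ dy ∧ dz + (-4*x + 2*z - 2) dx ∧ dy ∧ dw + (2*x) dx ∧ dz ∧ dw

For a 2-form omega = sum_{i<j} g_{ij} dx_i ∧ dx_j, the exterior derivative is
  d(omega) = sum_{i<j} d(g_{ij}) ∧ dx_i ∧ dx_j = sum_{i<j, k} (∂g_{ij}/∂x_k) dx_k ∧ dx_i ∧ dx_j.
Expand each term, using dx_k ∧ dx_i ∧ dx_j = sgn(permutation) dx_{(a)} ∧ dx_{(b)} ∧ dx_{(c)} with (a < b < c) sorted:
  d(2*w*z + x*y) includes (∂/∂z)(2*w*z + x*y) dz = (2*w) dz, which multiplied by dx ∧ dy gives (2*w) dx ∧ dy ∧ dz
  d(2*w*z + x*y) includes (∂/∂w)(2*w*z + x*y) dw = (2*z) dw, which multiplied by dx ∧ dy gives (2*z) dx ∧ dy ∧ dw
  d(2*x*(-x - 1)) includes (∂/∂x)(2*x*(-x - 1)) dx = (-4*x - 2) dx, which multiplied by dy ∧ dw gives (-4*x - 2) dx ∧ dy ∧ dw
  d(x^2) includes (∂/∂x)(x^2) dx = (2*x) dx, which multiplied by dz ∧ dw gives (2*x) dx ∧ dz ∧ dw
Collecting like 3-forms: d(omega) = (2*w) dx ∧ dy ∧ dz + (-4*x + 2*z - 2) dx ∧ dy ∧ dw + (2*x) dx ∧ dz ∧ dw.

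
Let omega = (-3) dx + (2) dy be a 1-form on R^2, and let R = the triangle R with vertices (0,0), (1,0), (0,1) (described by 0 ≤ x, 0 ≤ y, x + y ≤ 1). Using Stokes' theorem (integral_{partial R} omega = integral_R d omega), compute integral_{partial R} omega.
integral_(partial R) omega = 0

Stokes: integral_partial_R omega = integral_R d omega with d omega = (∂Q/∂x - ∂P/∂y) dx ∧ dy.
  ∂Q/∂x = 0
  ∂P/∂y = 0
  integrand = ∂Q/∂x - ∂P/∂y = 0.
Integrating over R: integral_0^1 integral_0^{1-x} (0) dy dx = 0.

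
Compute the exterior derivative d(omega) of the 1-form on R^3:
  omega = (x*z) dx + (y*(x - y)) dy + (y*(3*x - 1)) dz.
d(omega) = (y) dx ∧ dy + (-x + 3*y) dx ∧ dz + (3*x - 1) dy ∧ dz

For a 1-form omega = sum_i f_i dx_i, the exterior derivative is
  d(omega) = sum_{i < j} (∂f_j/∂x_i - ∂f_i/∂x_j) dx_i ∧ dx_j.
  coefficient of dx ∧ dy: ∂f_2/∂x - ∂f_1/∂y = ∂(y*(x - y))/∂x - ∂(x*z)/∂y = y
  coefficient of dx ∧ dz: ∂f_3/∂x - ∂f_1/∂z = ∂(y*(3*x - 1))/∂x - ∂(x*z)/∂z = -x + 3*y
  coefficient of dy ∧ dz: ∂f_3/∂y - ∂f_2/∂z = ∂(y*(3*x - 1))/∂y - ∂(y*(x - y))/∂z = 3*x - 1
Assembling: d(omega) = (y) dx ∧ dy + (-x + 3*y) dx ∧ dz + (3*x - 1) dy ∧ dz.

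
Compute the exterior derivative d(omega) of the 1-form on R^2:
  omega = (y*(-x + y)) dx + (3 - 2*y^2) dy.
d(omega) = (x - 2*y) dx ∧ dy

For a 1-form omega = sum_i f_i dx_i, the exterior derivative is
  d(omega) = sum_{i < j} (∂f_j/∂x_i - ∂f_i/∂x_j) dx_i ∧ dx_j.
  coefficient of dx ∧ dy: ∂f_2/∂x - ∂f_1/∂y = ∂(3 - 2*y^2)/∂x - ∂(y*(-x + y))/∂y = x - 2*y
Assembling: d(omega) = (x - 2*y) dx ∧ dy.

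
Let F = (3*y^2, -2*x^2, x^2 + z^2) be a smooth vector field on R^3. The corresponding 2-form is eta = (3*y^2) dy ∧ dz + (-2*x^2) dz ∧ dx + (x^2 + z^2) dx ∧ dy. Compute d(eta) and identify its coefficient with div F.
d(eta) = (2*z) dx ∧ dy ∧ dz; div F = 2*z

For a 2-form in R^3 of the form above, applying d gives a 3-form with coefficient ∂P/∂x + ∂Q/∂y + ∂R/∂z:
  ∂P/∂x = 0
  ∂Q/∂y = 0
  ∂R/∂z = 2*z
Sum = 2*z, which is exactly div F.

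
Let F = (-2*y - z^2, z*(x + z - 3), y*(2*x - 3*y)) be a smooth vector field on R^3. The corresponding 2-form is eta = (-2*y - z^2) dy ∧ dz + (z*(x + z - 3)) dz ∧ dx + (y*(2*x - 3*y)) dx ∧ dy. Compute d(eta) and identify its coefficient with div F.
d(eta) = (0) dx ∧ dy ∧ dz; div F = 0

For a 2-form in R^3 of the form above, applying d gives a 3-form with coefficient ∂P/∂x + ∂Q/∂y + ∂R/∂z:
  ∂P/∂x = 0
  ∂Q/∂y = 0
  ∂R/∂z = 0
Sum = 0, which is exactly div F.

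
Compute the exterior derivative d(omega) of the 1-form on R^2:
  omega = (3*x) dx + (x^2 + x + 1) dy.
d(omega) = (2*x + 1) dx ∧ dy

For a 1-form omega = sum_i f_i dx_i, the exterior derivative is
  d(omega) = sum_{i < j} (∂f_j/∂x_i - ∂f_i/∂x_j) dx_i ∧ dx_j.
  coefficient of dx ∧ dy: ∂f_2/∂x - ∂f_1/∂y = ∂(x^2 + x + 1)/∂x - ∂(3*x)/∂y = 2*x + 1
Assembling: d(omega) = (2*x + 1) dx ∧ dy.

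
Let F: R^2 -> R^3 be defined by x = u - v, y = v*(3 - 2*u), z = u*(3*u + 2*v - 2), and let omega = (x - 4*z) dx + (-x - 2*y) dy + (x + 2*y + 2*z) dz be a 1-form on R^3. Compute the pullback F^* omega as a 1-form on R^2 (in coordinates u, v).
F^* omega = (36*u^3 + 12*u^2*v - 42*u^2 - 8*u*v^2 + 18*u*v + 15*u + 20*v^2 - 11*v) du + (12*u^3 - 8*u^2*v + 8*u^2 + 40*u*v - 12*u - 14*v) dv

Using F^*(f dg) = (f ∘ F) d(g ∘ F), substitute each coordinate x_i by F_i(u, v) in f_i, and replace dx_i by d F_i = (∂F_i/∂u) du + (∂F_i/∂v) dv.
  For the x component: f_1(F) = -12*u^2 - 8*u*v + 9*u - v; d F_1 = (1) du + (-1) dv
  For the y component: f_2(F) = 4*u*v - u - 5*v; d F_2 = (-2*v) du + (3 - 2*u) dv
  For the z component: f_3(F) = 6*u^2 - 3*u + 5*v; d F_3 = (6*u + 2*v - 2) du + (2*u) dv
Combining and collecting du, dv coefficients:
  coeff of du: 36*u^3 + 12*u^2*v - 42*u^2 - 8*u*v^2 + 18*u*v + 15*u + 20*v^2 - 11*v
  coeff of dv: 12*u^3 - 8*u^2*v + 8*u^2 + 40*u*v - 12*u - 14*v
F^* omega = (36*u^3 + 12*u^2*v - 42*u^2 - 8*u*v^2 + 18*u*v + 15*u + 20*v^2 - 11*v) du + (12*u^3 - 8*u^2*v + 8*u^2 + 40*u*v - 12*u - 14*v) dv.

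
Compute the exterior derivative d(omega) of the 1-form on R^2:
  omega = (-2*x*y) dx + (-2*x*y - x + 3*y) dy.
d(omega) = (2*x - 2*y - 1) dx ∧ dy

For a 1-form omega = sum_i f_i dx_i, the exterior derivative is
  d(omega) = sum_{i < j} (∂f_j/∂x_i - ∂f_i/∂x_j) dx_i ∧ dx_j.
  coefficient of dx ∧ dy: ∂f_2/∂x - ∂f_1/∂y = ∂(-2*x*y - x + 3*y)/∂x - ∂(-2*x*y)/∂y = 2*x - 2*y - 1
Assembling: d(omega) = (2*x - 2*y - 1) dx ∧ dy.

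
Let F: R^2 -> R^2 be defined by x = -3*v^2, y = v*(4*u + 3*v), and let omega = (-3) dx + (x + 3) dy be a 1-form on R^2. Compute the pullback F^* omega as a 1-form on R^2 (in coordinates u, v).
F^* omega = (12*v*(1 - v^2)) du + (-12*u*v^2 + 12*u - 18*v^3 + 36*v) dv

Using F^*(f dg) = (f ∘ F) d(g ∘ F), substitute each coordinate x_i by F_i(u, v) in f_i, and replace dx_i by d F_i = (∂F_i/∂u) du + (∂F_i/∂v) dv.
  For the x component: f_1(F) = -3; d F_1 = (0) du + (-6*v) dv
  For the y component: f_2(F) = 3 - 3*v^2; d F_2 = (4*v) du + (4*u + 6*v) dv
Combining and collecting du, dv coefficients:
  coeff of du: 12*v*(1 - v^2)
  coeff of dv: -12*u*v^2 + 12*u - 18*v^3 + 36*v
F^* omega = (12*v*(1 - v^2)) du + (-12*u*v^2 + 12*u - 18*v^3 + 36*v) dv.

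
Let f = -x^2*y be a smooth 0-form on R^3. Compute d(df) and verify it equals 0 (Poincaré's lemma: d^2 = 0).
d(df) = 0

Step 1: df = sum_i (∂f/∂x_i) dx_i = (-2*x*y) dx + (-x^2) dy + (0) dz.
Step 2: Apply d again. Using the 1-form formula, the coefficient of dx ∧ dy in d(df) is ∂^2 f/∂x ∂y - ∂^2 f/∂y ∂x = (-2*x) - (-2*x) = 0 (equality of mixed partials for smooth f).
Similarly for dx ∧ dz and dy ∧ dz — all coefficients vanish. So d(df) = 0.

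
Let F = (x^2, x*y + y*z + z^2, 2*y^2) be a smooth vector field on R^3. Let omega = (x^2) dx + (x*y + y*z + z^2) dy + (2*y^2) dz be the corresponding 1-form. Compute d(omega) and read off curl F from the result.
d(omega) = (3*y - 2*z) dy ∧ dz + (0) dz ∧ dx + (y) dx ∧ dy; curl F = (3*y - 2*z, 0, y)

d omega = sum_{i<j} (∂f_j/∂x_i - ∂f_i/∂x_j) dx_i ∧ dx_j. Under the identification (dy ∧ dz, dz ∧ dx, dx ∧ dy) ↔ (e_x, e_y, e_z), the coefficients are exactly the components of curl F. Compute:
  ∂R/∂y - ∂Q/∂z = (4*y) - (y + 2*z) = 3*y - 2*z
  ∂P/∂z - ∂R/∂x = (0) - (0) = 0
  ∂Q/∂x - ∂P/∂y = (y) - (0) = y.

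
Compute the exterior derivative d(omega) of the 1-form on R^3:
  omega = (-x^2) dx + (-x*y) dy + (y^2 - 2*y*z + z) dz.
d(omega) = (-y) dx ∧ dy + (2*y - 2*z) dy ∧ dz

For a 1-form omega = sum_i f_i dx_i, the exterior derivative is
  d(omega) = sum_{i < j} (∂f_j/∂x_i - ∂f_i/∂x_j) dx_i ∧ dx_j.
  coefficient of dx ∧ dy: ∂f_2/∂x - ∂f_1/∂y = ∂(-x*y)/∂x - ∂(-x^2)/∂y = -y
  coefficient of dy ∧ dz: ∂f_3/∂y - ∂f_2/∂z = ∂(y^2 - 2*y*z + z)/∂y - ∂(-x*y)/∂z = 2*y - 2*z
Assembling: d(omega) = (-y) dx ∧ dy + (2*y - 2*z) dy ∧ dz.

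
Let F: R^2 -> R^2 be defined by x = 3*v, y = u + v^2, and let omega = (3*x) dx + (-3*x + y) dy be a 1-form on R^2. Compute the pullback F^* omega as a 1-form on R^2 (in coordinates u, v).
F^* omega = (u + v^2 - 9*v) du + (v*(2*u + 2*v^2 - 18*v + 27)) dv

Using F^*(f dg) = (f ∘ F) d(g ∘ F), substitute each coordinate x_i by F_i(u, v) in f_i, and replace dx_i by d F_i = (∂F_i/∂u) du + (∂F_i/∂v) dv.
  For the x component: f_1(F) = 9*v; d F_1 = (0) du + (3) dv
  For the y component: f_2(F) = u + v^2 - 9*v; d F_2 = (1) du + (2*v) dv
Combining and collecting du, dv coefficients:
  coeff of du: u + v^2 - 9*v
  coeff of dv: v*(2*u + 2*v^2 - 18*v + 27)
F^* omega = (u + v^2 - 9*v) du + (v*(2*u + 2*v^2 - 18*v + 27)) dv.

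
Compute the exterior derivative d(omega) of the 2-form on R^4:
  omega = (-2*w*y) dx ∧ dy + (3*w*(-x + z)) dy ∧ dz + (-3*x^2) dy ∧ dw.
d(omega) = (-6*x - 2*y) dx ∧ dy ∧ dw + (-3*w) dx ∧ dy ∧ dz + (-3*x + 3*z) dy ∧ dz ∧ dw

For a 2-form omega = sum_{i<j} g_{ij} dx_i ∧ dx_j, the exterior derivative is
  d(omega) = sum_{i<j} d(g_{ij}) ∧ dx_i ∧ dx_j = sum_{i<j, k} (∂g_{ij}/∂x_k) dx_k ∧ dx_i ∧ dx_j.
Expand each term, using dx_k ∧ dx_i ∧ dx_j = sgn(permutation) dx_{(a)} ∧ dx_{(b)} ∧ dx_{(c)} with (a < b < c) sorted:
  d(-2*w*y) includes (∂/∂w)(-2*w*y) dw = (-2*y) dw, which multiplied by dx ∧ dy gives (-2*y) dx ∧ dy ∧ dw
  d(3*w*(-x + z)) includes (∂/∂x)(3*w*(-x + z)) dx = (-3*w) dx, which multiplied by dy ∧ dz gives (-3*w) dx ∧ dy ∧ dz
  d(3*w*(-x + z)) includes (∂/∂w)(3*w*(-x + z)) dw = (-3*x + 3*z) dw, which multiplied by dy ∧ dz gives (-3*x + 3*z) dy ∧ dz ∧ dw
  d(-3*x^2) includes (∂/∂x)(-3*x^2) dx = (-6*x) dx, which multiplied by dy ∧ dw gives (-6*x) dx ∧ dy ∧ dw
Collecting like 3-forms: d(omega) = (-6*x - 2*y) dx ∧ dy ∧ dw + (-3*w) dx ∧ dy ∧ dz + (-3*x + 3*z) dy ∧ dz ∧ dw.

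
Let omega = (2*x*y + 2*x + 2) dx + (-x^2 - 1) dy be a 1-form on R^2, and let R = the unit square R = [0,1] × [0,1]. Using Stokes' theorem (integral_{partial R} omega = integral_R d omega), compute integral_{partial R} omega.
integral_(partial R) omega = -2

Stokes: integral_partial_R omega = integral_R d omega with d omega = (∂Q/∂x - ∂P/∂y) dx ∧ dy.
  ∂Q/∂x = -2*x
  ∂P/∂y = 2*x
  integrand = ∂Q/∂x - ∂P/∂y = -4*x.
Integrating over R: integral_0^1 integral_0^1 (-4*x) dx dy = -2.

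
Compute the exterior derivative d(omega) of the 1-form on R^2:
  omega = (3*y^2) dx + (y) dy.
d(omega) = (-6*y) dx ∧ dy

For a 1-form omega = sum_i f_i dx_i, the exterior derivative is
  d(omega) = sum_{i < j} (∂f_j/∂x_i - ∂f_i/∂x_j) dx_i ∧ dx_j.
  coefficient of dx ∧ dy: ∂f_2/∂x - ∂f_1/∂y = ∂(y)/∂x - ∂(3*y^2)/∂y = -6*y
Assembling: d(omega) = (-6*y) dx ∧ dy.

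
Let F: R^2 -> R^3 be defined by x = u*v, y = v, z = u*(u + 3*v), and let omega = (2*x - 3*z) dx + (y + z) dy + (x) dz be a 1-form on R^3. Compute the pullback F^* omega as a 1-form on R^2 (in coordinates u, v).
F^* omega = (u*v*(-u - 4*v)) du + (-3*u^3 - 4*u^2*v + u^2 + 3*u*v + v) dv

Using F^*(f dg) = (f ∘ F) d(g ∘ F), substitute each coordinate x_i by F_i(u, v) in f_i, and replace dx_i by d F_i = (∂F_i/∂u) du + (∂F_i/∂v) dv.
  For the x component: f_1(F) = u*(-3*u - 7*v); d F_1 = (v) du + (u) dv
  For the y component: f_2(F) = u^2 + 3*u*v + v; d F_2 = (0) du + (1) dv
  For the z component: f_3(F) = u*v; d F_3 = (2*u + 3*v) du + (3*u) dv
Combining and collecting du, dv coefficients:
  coeff of du: u*v*(-u - 4*v)
  coeff of dv: -3*u^3 - 4*u^2*v + u^2 + 3*u*v + v
F^* omega = (u*v*(-u - 4*v)) du + (-3*u^3 - 4*u^2*v + u^2 + 3*u*v + v) dv.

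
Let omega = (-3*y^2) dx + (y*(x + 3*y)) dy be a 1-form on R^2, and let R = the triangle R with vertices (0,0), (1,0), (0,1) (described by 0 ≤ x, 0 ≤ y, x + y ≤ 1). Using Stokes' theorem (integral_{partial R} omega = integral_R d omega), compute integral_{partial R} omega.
integral_(partial R) omega = 7/6

Stokes: integral_partial_R omega = integral_R d omega with d omega = (∂Q/∂x - ∂P/∂y) dx ∧ dy.
  ∂Q/∂x = y
  ∂P/∂y = -6*y
  integrand = ∂Q/∂x - ∂P/∂y = 7*y.
Integrating over R: integral_0^1 integral_0^{1-x} (7*y) dy dx = 7/6.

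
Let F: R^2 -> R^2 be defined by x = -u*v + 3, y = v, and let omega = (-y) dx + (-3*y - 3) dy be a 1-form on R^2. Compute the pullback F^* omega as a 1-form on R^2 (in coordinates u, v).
F^* omega = (v^2) du + (u*v - 3*v - 3) dv

Using F^*(f dg) = (f ∘ F) d(g ∘ F), substitute each coordinate x_i by F_i(u, v) in f_i, and replace dx_i by d F_i = (∂F_i/∂u) du + (∂F_i/∂v) dv.
  For the x component: f_1(F) = -v; d F_1 = (-v) du + (-u) dv
  For the y component: f_2(F) = -3*v - 3; d F_2 = (0) du + (1) dv
Combining and collecting du, dv coefficients:
  coeff of du: v^2
  coeff of dv: u*v - 3*v - 3
F^* omega = (v^2) du + (u*v - 3*v - 3) dv.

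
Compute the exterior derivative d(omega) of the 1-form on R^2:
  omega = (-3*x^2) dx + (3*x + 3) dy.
d(omega) = (3) dx ∧ dy

For a 1-form omega = sum_i f_i dx_i, the exterior derivative is
  d(omega) = sum_{i < j} (∂f_j/∂x_i - ∂f_i/∂x_j) dx_i ∧ dx_j.
  coefficient of dx ∧ dy: ∂f_2/∂x - ∂f_1/∂y = ∂(3*x + 3)/∂x - ∂(-3*x^2)/∂y = 3
Assembling: d(omega) = (3) dx ∧ dy.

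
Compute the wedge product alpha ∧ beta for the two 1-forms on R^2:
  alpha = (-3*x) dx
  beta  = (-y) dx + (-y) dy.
alpha ∧ beta = (3*x*y) dx ∧ dy

Distribute the wedge, using dx_i ∧ dx_j = -dx_j ∧ dx_i and dx_i ∧ dx_i = 0. For each pair (i, j) with i < j, the coefficient of dx_i ∧ dx_j in alpha ∧ beta is (alpha_i * beta_j - alpha_j * beta_i). Collecting: alpha ∧ beta = (3*x*y) dx ∧ dy.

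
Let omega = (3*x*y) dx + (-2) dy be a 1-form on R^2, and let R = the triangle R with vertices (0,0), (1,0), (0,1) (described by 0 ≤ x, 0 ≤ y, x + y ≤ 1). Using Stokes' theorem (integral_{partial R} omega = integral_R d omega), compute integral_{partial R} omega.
integral_(partial R) omega = -1/2

Stokes: integral_partial_R omega = integral_R d omega with d omega = (∂Q/∂x - ∂P/∂y) dx ∧ dy.
  ∂Q/∂x = 0
  ∂P/∂y = 3*x
  integrand = ∂Q/∂x - ∂P/∂y = -3*x.
Integrating over R: integral_0^1 integral_0^{1-x} (-3*x) dy dx = -1/2.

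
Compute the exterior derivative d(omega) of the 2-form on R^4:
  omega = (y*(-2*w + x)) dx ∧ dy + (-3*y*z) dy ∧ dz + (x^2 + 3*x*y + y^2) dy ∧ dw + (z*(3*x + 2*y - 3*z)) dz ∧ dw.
d(omega) = (2*x + y) dx ∧ dy ∧ dw + (3*z) dx ∧ dz ∧ dw + (2*z) dy ∧ dz ∧ dw

For a 2-form omega = sum_{i<j} g_{ij} dx_i ∧ dx_j, the exterior derivative is
  d(omega) = sum_{i<j} d(g_{ij}) ∧ dx_i ∧ dx_j = sum_{i<j, k} (∂g_{ij}/∂x_k) dx_k ∧ dx_i ∧ dx_j.
Expand each term, using dx_k ∧ dx_i ∧ dx_j = sgn(permutation) dx_{(a)} ∧ dx_{(b)} ∧ dx_{(c)} with (a < b < c) sorted:
  d(y*(-2*w + x)) includes (∂/∂w)(y*(-2*w + x)) dw = (-2*y) dw, which multiplied by dx ∧ dy gives (-2*y) dx ∧ dy ∧ dw
  d(x^2 + 3*x*y + y^2) includes (∂/∂x)(x^2 + 3*x*y + y^2) dx = (2*x + 3*y) dx, which multiplied by dy ∧ dw gives (2*x + 3*y) dx ∧ dy ∧ dw
  d(z*(3*x + 2*y - 3*z)) includes (∂/∂x)(z*(3*x + 2*y - 3*z)) dx = (3*z) dx, which multiplied by dz ∧ dw gives (3*z) dx ∧ dz ∧ dw
  d(z*(3*x + 2*y - 3*z)) includes (∂/∂y)(z*(3*x + 2*y - 3*z)) dy = (2*z) dy, which multiplied by dz ∧ dw gives (2*z) dy ∧ dz ∧ dw
Collecting like 3-forms: d(omega) = (2*x + y) dx ∧ dy ∧ dw + (3*z) dx ∧ dz ∧ dw + (2*z) dy ∧ dz ∧ dw.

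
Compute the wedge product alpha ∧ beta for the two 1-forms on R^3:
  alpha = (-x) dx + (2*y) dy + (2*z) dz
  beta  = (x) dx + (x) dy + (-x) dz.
alpha ∧ beta = (-x*(x + 2*y)) dx ∧ dy + (x*(x - 2*z)) dx ∧ dz + (-2*x*(y + z)) dy ∧ dz

Distribute the wedge, using dx_i ∧ dx_j = -dx_j ∧ dx_i and dx_i ∧ dx_i = 0. For each pair (i, j) with i < j, the coefficient of dx_i ∧ dx_j in alpha ∧ beta is (alpha_i * beta_j - alpha_j * beta_i). Collecting: alpha ∧ beta = (-x*(x + 2*y)) dx ∧ dy + (x*(x - 2*z)) dx ∧ dz + (-2*x*(y + z)) dy ∧ dz.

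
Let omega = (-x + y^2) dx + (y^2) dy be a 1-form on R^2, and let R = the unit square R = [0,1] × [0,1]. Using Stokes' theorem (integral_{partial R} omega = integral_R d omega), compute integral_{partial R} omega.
integral_(partial R) omega = -1

Stokes: integral_partial_R omega = integral_R d omega with d omega = (∂Q/∂x - ∂P/∂y) dx ∧ dy.
  ∂Q/∂x = 0
  ∂P/∂y = 2*y
  integrand = ∂Q/∂x - ∂P/∂y = -2*y.
Integrating over R: integral_0^1 integral_0^1 (-2*y) dx dy = -1.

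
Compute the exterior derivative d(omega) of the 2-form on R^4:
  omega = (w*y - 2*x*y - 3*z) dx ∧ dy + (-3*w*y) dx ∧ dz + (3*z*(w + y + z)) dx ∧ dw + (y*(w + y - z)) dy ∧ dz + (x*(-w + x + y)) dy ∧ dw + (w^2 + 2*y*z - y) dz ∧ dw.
d(omega) = (3*w - 3) dx ∧ dy ∧ dz + (-w + 2*x + 2*y - 3*z) dx ∧ dy ∧ dw + (-3*w - 6*y - 6*z) dx ∧ dz ∧ dw + (y + 2*z - 1) dy ∧ dz ∧ dw

For a 2-form omega = sum_{i<j} g_{ij} dx_i ∧ dx_j, the exterior derivative is
  d(omega) = sum_{i<j} d(g_{ij}) ∧ dx_i ∧ dx_j = sum_{i<j, k} (∂g_{ij}/∂x_k) dx_k ∧ dx_i ∧ dx_j.
Expand each term, using dx_k ∧ dx_i ∧ dx_j = sgn(permutation) dx_{(a)} ∧ dx_{(b)} ∧ dx_{(c)} with (a < b < c) sorted:
  d(w*y - 2*x*y - 3*z) includes (∂/∂z)(w*y - 2*x*y - 3*z) dz = (-3) dz, which multiplied by dx ∧ dy gives (-3) dx ∧ dy ∧ dz
  d(w*y - 2*x*y - 3*z) includes (∂/∂w)(w*y - 2*x*y - 3*z) dw = (y) dw, which multiplied by dx ∧ dy gives (y) dx ∧ dy ∧ dw
  d(-3*w*y) includes (∂/∂y)(-3*w*y) dy = (-3*w) dy, which multiplied by dx ∧ dz gives (3*w) dx ∧ dy ∧ dz
  d(-3*w*y) includes (∂/∂w)(-3*w*y) dw = (-3*y) dw, which multiplied by dx ∧ dz gives (-3*y) dx ∧ dz ∧ dw
  d(3*z*(w + y + z)) includes (∂/∂y)(3*z*(w + y + z)) dy = (3*z) dy, which multiplied by dx ∧ dw gives (-3*z) dx ∧ dy ∧ dw
  d(3*z*(w + y + z)) includes (∂/∂z)(3*z*(w + y + z)) dz = (3*w + 3*y + 6*z) dz, which multiplied by dx ∧ dw gives (-3*w - 3*y - 6*z) dx ∧ dz ∧ dw
  d(y*(w + y - z)) includes (∂/∂w)(y*(w + y - z)) dw = (y) dw, which multiplied by dy ∧ dz gives (y) dy ∧ dz ∧ dw
  d(x*(-w + x + y)) includes (∂/∂x)(x*(-w + x + y)) dx = (-w + 2*x + y) dx, which multiplied by dy ∧ dw gives (-w + 2*x + y) dx ∧ dy ∧ dw
  d(w^2 + 2*y*z - y) includes (∂/∂y)(w^2 + 2*y*z - y) dy = (2*z - 1) dy, which multiplied by dz ∧ dw gives (2*z - 1) dy ∧ dz ∧ dw
Collecting like 3-forms: d(omega) = (3*w - 3) dx ∧ dy ∧ dz + (-w + 2*x + 2*y - 3*z) dx ∧ dy ∧ dw + (-3*w - 6*y - 6*z) dx ∧ dz ∧ dw + (y + 2*z - 1) dy ∧ dz ∧ dw.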